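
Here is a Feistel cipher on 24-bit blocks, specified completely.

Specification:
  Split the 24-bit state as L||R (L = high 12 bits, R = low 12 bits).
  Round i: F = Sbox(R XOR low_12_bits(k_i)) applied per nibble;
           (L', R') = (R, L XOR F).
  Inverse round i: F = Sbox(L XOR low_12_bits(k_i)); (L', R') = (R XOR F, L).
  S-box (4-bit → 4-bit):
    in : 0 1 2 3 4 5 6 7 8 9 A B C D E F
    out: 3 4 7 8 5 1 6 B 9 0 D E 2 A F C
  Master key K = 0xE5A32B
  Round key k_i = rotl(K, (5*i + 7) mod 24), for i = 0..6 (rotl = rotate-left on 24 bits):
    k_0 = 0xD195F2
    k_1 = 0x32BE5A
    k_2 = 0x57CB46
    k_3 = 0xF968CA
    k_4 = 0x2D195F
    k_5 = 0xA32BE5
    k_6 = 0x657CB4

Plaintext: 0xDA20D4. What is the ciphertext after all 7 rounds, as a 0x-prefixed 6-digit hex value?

0x352B7C

s_0 = plaintext = 0xDA20D4
s_1 = Round(s_0, k_0) = 0x0D4CD4
s_2 = Round(s_1, k_1) = 0xCD474B
s_3 = Round(s_2, k_2) = 0x74BEEE
s_4 = Round(s_3, k_3) = 0xEEE13E
s_5 = Round(s_4, k_4) = 0x13E78A
s_6 = Round(s_5, k_5) = 0x78A352
s_7 = Round(s_6, k_6) = 0x352B7C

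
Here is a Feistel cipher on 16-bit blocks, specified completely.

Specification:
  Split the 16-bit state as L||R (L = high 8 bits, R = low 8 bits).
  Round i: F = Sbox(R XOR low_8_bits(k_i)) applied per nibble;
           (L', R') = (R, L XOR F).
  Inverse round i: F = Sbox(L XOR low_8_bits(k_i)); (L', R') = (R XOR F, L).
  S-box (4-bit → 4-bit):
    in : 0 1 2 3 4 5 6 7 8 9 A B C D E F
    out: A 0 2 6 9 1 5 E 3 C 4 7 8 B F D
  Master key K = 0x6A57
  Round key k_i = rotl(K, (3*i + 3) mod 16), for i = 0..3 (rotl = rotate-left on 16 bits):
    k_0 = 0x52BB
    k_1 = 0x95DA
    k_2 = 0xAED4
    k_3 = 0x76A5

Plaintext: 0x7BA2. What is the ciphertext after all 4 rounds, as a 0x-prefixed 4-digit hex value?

0x1C95

s_0 = plaintext = 0x7BA2
s_1 = Round(s_0, k_0) = 0xA277
s_2 = Round(s_1, k_1) = 0x77E9
s_3 = Round(s_2, k_2) = 0xE91C
s_4 = Round(s_3, k_3) = 0x1C95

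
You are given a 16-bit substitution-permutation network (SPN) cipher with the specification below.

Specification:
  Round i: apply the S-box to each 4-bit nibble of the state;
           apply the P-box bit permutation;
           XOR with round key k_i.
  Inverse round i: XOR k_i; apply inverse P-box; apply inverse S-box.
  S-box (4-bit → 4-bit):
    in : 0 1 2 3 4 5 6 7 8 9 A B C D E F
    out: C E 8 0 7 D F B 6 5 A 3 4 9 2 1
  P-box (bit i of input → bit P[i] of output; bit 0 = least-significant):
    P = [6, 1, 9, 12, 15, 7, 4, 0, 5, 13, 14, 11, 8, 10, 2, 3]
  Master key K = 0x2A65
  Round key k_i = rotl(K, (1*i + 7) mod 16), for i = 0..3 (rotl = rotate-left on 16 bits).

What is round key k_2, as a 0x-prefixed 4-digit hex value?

0xCA54

K = 0x2A65
k_0 = rotl(K, (1*0+7) mod 16) = rotl(K, 7) = 0x3295
k_1 = rotl(K, (1*1+7) mod 16) = rotl(K, 8) = 0x652A
k_2 = rotl(K, (1*2+7) mod 16) = rotl(K, 9) = 0xCA54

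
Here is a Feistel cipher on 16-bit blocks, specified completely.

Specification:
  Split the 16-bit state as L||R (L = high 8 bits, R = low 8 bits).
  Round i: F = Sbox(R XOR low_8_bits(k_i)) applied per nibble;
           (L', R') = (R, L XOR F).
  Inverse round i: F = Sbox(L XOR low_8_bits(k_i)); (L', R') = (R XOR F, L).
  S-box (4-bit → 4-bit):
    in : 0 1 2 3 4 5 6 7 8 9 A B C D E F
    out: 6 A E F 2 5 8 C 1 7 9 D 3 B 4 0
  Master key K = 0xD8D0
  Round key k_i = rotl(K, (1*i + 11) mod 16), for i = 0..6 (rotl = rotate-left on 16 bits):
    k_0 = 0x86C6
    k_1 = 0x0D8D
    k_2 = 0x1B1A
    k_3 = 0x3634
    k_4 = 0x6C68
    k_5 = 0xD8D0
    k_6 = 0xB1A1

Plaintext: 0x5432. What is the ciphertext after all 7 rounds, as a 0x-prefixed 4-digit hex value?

s_0 = plaintext = 0x5432
s_1 = Round(s_0, k_0) = 0x3256
s_2 = Round(s_1, k_1) = 0x568F
s_3 = Round(s_2, k_2) = 0x8F23
s_4 = Round(s_3, k_3) = 0x2323
s_5 = Round(s_4, k_4) = 0x230E
s_6 = Round(s_5, k_5) = 0x0E97
s_7 = Round(s_6, k_6) = 0x97F6

0x97F6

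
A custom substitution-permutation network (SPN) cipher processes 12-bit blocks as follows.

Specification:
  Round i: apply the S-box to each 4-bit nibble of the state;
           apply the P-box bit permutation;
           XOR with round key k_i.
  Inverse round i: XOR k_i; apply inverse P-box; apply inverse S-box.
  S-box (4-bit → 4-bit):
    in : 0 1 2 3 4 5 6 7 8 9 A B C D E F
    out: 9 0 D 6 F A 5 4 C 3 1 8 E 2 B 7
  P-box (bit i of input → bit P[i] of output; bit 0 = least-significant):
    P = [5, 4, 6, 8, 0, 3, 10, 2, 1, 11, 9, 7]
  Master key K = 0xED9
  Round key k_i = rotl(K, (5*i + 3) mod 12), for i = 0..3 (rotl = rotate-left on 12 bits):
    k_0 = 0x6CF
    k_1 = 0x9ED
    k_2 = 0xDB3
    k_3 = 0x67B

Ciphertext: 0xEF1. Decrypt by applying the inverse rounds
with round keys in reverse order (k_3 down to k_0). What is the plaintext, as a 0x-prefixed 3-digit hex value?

s_0 = ciphertext = 0xEF1
s_1 = InvRound(s_0, k_3) = 0xED1
s_2 = InvRound(s_1, k_2) = 0x612
s_3 = InvRound(s_2, k_1) = 0x444
s_4 = InvRound(s_3, k_0) = 0x291

0x291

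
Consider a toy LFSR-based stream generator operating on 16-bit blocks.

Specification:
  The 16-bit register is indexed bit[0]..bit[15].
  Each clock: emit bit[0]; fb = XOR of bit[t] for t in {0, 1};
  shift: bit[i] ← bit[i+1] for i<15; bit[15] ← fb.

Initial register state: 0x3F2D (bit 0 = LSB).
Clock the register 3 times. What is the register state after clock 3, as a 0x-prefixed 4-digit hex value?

reg_0 = 0x3F2D
clock 1: out=1, reg = 0x9F96
clock 2: out=0, reg = 0xCFCB
clock 3: out=1, reg = 0x67E5

0x67E5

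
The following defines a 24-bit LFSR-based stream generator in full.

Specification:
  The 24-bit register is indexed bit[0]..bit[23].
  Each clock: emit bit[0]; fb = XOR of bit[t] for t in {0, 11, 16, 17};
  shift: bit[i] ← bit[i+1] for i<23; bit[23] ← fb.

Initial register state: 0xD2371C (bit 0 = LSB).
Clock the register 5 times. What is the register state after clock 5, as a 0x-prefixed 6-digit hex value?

0x0E91B8

reg_0 = 0xD2371C
clock 1: out=0, reg = 0xE91B8E
clock 2: out=0, reg = 0x748DC7
clock 3: out=1, reg = 0x3A46E3
clock 4: out=1, reg = 0x1D2371
clock 5: out=1, reg = 0x0E91B8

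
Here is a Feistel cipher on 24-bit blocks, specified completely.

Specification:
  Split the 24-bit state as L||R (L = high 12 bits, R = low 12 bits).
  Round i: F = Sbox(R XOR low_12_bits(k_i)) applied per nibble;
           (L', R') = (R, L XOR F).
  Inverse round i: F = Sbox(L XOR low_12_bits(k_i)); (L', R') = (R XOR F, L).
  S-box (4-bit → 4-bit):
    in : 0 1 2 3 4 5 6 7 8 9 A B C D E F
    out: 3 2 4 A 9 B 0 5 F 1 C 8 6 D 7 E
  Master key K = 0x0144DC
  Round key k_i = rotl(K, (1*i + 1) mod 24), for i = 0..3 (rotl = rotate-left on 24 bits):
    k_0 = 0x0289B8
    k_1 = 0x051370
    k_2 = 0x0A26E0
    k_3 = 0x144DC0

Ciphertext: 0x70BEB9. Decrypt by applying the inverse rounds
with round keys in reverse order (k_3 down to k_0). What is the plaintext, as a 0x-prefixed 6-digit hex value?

0xE26F00

s_0 = ciphertext = 0x70BEB9
s_1 = InvRound(s_0, k_3) = 0x2D170B
s_2 = InvRound(s_1, k_2) = 0xEA92D1
s_3 = InvRound(s_2, k_1) = 0xF00EA9
s_4 = InvRound(s_3, k_0) = 0xE26F00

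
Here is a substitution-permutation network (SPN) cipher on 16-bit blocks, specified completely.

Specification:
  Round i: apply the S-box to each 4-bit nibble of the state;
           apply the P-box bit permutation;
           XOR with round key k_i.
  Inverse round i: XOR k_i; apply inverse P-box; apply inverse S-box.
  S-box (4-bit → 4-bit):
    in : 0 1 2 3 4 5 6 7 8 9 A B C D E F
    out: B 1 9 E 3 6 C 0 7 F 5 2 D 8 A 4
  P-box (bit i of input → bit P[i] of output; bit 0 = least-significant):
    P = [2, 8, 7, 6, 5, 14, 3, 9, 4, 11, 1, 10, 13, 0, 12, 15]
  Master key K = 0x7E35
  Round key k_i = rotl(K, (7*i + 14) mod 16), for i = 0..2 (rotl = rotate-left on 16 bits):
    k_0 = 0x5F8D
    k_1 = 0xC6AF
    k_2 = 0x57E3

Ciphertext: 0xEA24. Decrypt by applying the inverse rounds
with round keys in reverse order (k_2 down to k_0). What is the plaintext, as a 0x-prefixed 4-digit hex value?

s_0 = ciphertext = 0xEA24
s_1 = InvRound(s_0, k_2) = 0x9379
s_2 = InvRound(s_1, k_1) = 0xFCB9
s_3 = InvRound(s_2, k_0) = 0x2124

0x2124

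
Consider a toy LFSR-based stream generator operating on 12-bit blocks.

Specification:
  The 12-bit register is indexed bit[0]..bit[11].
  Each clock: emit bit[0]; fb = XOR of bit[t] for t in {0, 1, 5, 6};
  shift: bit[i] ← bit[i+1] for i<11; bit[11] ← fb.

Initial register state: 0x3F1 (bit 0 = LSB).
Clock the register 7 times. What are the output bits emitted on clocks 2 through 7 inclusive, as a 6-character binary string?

reg_0 = 0x3F1
clock 1: out=1, reg = 0x9F8
clock 2: out=0, reg = 0x4FC
clock 3: out=0, reg = 0x27E
clock 4: out=0, reg = 0x93F
clock 5: out=1, reg = 0xC9F
clock 6: out=1, reg = 0x64F
clock 7: out=1, reg = 0xB27

000111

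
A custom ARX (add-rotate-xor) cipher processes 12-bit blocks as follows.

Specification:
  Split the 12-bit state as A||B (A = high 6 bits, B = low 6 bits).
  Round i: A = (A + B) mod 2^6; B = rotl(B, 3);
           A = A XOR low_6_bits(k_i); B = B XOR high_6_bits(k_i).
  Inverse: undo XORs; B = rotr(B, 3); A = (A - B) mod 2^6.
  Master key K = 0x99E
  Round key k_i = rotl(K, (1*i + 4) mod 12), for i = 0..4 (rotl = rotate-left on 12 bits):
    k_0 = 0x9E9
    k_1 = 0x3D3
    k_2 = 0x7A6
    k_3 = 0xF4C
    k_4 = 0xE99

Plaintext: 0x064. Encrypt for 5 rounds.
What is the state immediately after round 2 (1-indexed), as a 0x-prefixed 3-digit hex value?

0x717

s_0 = plaintext = 0x064
s_1 = Round(s_0, k_0) = 0x303
s_2 = Round(s_1, k_1) = 0x717
s_3 = Round(s_2, k_2) = 0x564
s_4 = Round(s_3, k_3) = 0xD59
s_5 = Round(s_4, k_4) = 0x5F1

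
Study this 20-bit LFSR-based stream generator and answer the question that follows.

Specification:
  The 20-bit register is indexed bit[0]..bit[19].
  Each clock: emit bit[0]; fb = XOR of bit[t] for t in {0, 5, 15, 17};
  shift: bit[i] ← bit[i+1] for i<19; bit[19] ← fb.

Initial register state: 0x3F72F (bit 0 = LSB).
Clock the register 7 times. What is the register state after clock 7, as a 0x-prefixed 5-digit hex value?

reg_0 = 0x3F72F
clock 1: out=1, reg = 0x1FB97
clock 2: out=1, reg = 0x0FDCB
clock 3: out=1, reg = 0x07EE5
clock 4: out=1, reg = 0x03F72
clock 5: out=0, reg = 0x81FB9
clock 6: out=1, reg = 0x40FDC
clock 7: out=0, reg = 0x207EE

0x207EE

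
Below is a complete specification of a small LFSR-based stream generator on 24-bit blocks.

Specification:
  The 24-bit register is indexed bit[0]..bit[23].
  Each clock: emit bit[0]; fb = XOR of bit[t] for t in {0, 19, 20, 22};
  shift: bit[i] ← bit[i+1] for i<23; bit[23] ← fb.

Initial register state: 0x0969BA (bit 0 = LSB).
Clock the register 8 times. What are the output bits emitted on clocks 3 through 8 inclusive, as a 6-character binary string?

reg_0 = 0x0969BA
clock 1: out=0, reg = 0x84B4DD
clock 2: out=1, reg = 0xC25A6E
clock 3: out=0, reg = 0xE12D37
clock 4: out=1, reg = 0x70969B
clock 5: out=1, reg = 0xB84B4D
clock 6: out=1, reg = 0xDC25A6
clock 7: out=0, reg = 0xEE12D3
clock 8: out=1, reg = 0xF70969

011101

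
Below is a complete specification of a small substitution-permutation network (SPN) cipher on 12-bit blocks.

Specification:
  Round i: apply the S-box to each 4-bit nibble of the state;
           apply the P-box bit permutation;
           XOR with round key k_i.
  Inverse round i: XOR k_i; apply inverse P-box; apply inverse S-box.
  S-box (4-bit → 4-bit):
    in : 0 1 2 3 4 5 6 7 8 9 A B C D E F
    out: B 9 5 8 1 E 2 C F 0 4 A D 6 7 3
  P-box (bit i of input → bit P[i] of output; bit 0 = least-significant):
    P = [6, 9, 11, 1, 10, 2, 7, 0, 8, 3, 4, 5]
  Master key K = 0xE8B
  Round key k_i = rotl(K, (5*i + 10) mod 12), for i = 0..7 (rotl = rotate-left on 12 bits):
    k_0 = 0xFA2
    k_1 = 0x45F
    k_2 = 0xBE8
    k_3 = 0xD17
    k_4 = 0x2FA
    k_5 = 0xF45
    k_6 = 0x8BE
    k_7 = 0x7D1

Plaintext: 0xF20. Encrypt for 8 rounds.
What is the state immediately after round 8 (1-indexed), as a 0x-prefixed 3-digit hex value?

0xE46

s_0 = plaintext = 0xF20
s_1 = Round(s_0, k_0) = 0x868
s_2 = Round(s_1, k_1) = 0xF21
s_3 = Round(s_2, k_2) = 0xE22
s_4 = Round(s_3, k_3) = 0x0CF
s_5 = Round(s_4, k_4) = 0x513
s_6 = Round(s_5, k_5) = 0xB7E
s_7 = Round(s_6, k_6) = 0x257
s_8 = Round(s_7, k_7) = 0xE46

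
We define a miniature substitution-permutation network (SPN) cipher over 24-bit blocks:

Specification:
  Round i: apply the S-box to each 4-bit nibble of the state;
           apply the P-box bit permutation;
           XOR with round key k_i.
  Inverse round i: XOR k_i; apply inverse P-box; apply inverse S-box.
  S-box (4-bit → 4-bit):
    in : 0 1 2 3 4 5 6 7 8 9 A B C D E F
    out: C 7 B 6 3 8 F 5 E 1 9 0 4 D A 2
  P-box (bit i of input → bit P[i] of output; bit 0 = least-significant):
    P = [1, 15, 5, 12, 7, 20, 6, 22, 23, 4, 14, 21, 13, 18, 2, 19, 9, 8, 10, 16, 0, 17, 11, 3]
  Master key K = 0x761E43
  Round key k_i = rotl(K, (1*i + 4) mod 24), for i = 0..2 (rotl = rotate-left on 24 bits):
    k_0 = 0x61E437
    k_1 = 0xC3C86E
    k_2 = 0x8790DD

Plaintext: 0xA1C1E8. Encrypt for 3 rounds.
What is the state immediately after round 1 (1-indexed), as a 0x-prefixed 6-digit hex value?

0xB1330A

s_0 = plaintext = 0xA1C1E8
s_1 = Round(s_0, k_0) = 0xB1330A
s_2 = Round(s_1, k_1) = 0x879F38
s_3 = Round(s_2, k_2) = 0x952EA5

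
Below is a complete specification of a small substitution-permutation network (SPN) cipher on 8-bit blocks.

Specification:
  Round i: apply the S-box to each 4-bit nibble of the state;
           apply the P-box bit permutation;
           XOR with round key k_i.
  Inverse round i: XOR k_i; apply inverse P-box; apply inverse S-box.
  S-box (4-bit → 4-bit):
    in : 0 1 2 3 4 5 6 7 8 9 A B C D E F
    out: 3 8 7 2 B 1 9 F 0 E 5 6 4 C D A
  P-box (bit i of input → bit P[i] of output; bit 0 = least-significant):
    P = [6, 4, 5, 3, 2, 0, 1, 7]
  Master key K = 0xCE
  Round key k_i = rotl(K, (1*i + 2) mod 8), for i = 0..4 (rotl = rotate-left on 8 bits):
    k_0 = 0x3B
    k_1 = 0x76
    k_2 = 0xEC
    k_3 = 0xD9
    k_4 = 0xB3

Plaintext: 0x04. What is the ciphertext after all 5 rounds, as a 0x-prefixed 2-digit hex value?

s_0 = plaintext = 0x04
s_1 = Round(s_0, k_0) = 0x66
s_2 = Round(s_1, k_1) = 0xBA
s_3 = Round(s_2, k_2) = 0x8F
s_4 = Round(s_3, k_3) = 0xC1
s_5 = Round(s_4, k_4) = 0xB9

0xB9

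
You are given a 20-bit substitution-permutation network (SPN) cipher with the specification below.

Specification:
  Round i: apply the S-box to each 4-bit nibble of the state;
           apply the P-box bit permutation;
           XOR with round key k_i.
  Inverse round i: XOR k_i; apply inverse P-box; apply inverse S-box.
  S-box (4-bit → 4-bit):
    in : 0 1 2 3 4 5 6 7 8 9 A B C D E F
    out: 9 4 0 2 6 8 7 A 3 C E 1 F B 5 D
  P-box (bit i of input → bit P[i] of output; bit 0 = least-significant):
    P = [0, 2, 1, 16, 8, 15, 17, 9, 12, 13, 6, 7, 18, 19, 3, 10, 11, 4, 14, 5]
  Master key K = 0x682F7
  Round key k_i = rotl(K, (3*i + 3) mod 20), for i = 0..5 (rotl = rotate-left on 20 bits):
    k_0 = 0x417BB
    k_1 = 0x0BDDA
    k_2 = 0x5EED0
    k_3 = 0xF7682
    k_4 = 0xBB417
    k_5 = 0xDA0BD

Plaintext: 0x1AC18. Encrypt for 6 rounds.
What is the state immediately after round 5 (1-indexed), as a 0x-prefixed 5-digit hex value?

s_0 = plaintext = 0x1AC18
s_1 = Round(s_0, k_0) = 0xE6376
s_2 = Round(s_1, k_1) = 0xC57D5
s_3 = Round(s_2, k_2) = 0x40160
s_4 = Round(s_3, k_3) = 0x8B3D3
s_5 = Round(s_4, k_4) = 0xF1F03
s_6 = Round(s_5, k_5) = 0xDFB51

0xF1F03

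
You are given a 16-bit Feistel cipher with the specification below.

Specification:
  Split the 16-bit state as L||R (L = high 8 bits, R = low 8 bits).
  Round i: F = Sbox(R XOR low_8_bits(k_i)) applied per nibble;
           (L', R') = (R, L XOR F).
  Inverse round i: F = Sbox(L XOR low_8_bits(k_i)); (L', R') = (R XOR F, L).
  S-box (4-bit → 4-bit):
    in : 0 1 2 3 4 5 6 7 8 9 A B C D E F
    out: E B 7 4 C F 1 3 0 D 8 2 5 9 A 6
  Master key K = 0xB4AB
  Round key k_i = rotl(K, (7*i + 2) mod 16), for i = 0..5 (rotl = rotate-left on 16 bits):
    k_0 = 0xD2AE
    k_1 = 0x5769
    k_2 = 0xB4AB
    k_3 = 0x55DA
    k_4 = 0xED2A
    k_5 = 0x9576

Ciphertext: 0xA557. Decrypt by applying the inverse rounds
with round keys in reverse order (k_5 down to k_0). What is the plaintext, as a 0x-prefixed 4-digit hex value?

0xD3B7

s_0 = ciphertext = 0xA557
s_1 = InvRound(s_0, k_5) = 0xC3A5
s_2 = InvRound(s_1, k_4) = 0x08C3
s_3 = InvRound(s_2, k_3) = 0x5408
s_4 = InvRound(s_3, k_2) = 0x6E54
s_5 = InvRound(s_4, k_1) = 0xB76E
s_6 = InvRound(s_5, k_0) = 0xD3B7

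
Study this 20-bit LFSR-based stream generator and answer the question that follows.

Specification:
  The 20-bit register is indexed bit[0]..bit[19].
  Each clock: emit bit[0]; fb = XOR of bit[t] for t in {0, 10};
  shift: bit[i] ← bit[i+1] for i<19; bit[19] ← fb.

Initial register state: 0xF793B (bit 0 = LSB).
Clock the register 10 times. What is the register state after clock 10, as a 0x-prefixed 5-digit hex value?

reg_0 = 0xF793B
clock 1: out=1, reg = 0xFBC9D
clock 2: out=1, reg = 0x7DE4E
clock 3: out=0, reg = 0xBEF27
clock 4: out=1, reg = 0x5F793
clock 5: out=1, reg = 0x2FBC9
clock 6: out=1, reg = 0x97DE4
clock 7: out=0, reg = 0xCBEF2
clock 8: out=0, reg = 0xE5F79
clock 9: out=1, reg = 0x72FBC
clock 10: out=0, reg = 0xB97DE

0xB97DE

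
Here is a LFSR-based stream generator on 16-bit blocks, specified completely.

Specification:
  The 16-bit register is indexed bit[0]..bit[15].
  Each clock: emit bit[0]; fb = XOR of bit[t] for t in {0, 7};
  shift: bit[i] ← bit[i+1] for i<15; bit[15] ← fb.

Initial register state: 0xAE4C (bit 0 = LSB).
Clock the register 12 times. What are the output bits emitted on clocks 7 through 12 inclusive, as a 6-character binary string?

100111

reg_0 = 0xAE4C
clock 1: out=0, reg = 0x5726
clock 2: out=0, reg = 0x2B93
clock 3: out=1, reg = 0x15C9
clock 4: out=1, reg = 0x0AE4
clock 5: out=0, reg = 0x8572
clock 6: out=0, reg = 0x42B9
clock 7: out=1, reg = 0x215C
clock 8: out=0, reg = 0x10AE
clock 9: out=0, reg = 0x8857
clock 10: out=1, reg = 0xC42B
clock 11: out=1, reg = 0xE215
clock 12: out=1, reg = 0xF10A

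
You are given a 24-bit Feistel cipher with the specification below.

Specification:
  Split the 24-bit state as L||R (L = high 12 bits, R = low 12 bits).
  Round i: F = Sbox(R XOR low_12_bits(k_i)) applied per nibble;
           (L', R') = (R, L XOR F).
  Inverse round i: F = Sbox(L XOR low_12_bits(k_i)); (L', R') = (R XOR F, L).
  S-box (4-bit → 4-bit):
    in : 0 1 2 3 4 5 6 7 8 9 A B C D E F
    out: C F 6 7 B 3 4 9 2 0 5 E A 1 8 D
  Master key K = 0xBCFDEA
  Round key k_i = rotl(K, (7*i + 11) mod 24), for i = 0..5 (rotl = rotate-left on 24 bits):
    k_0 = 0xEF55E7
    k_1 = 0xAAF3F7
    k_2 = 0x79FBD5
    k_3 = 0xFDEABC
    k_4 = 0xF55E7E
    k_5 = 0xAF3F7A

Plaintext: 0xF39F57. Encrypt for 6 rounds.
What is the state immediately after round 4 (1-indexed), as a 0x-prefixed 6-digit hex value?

0x15E1B7

s_0 = plaintext = 0xF39F57
s_1 = Round(s_0, k_0) = 0xF57AD5
s_2 = Round(s_1, k_1) = 0xAD5F31
s_3 = Round(s_2, k_2) = 0xF3115E
s_4 = Round(s_3, k_3) = 0x15E1B7
s_5 = Round(s_4, k_4) = 0x1B7CFE
s_6 = Round(s_5, k_5) = 0xCFE69C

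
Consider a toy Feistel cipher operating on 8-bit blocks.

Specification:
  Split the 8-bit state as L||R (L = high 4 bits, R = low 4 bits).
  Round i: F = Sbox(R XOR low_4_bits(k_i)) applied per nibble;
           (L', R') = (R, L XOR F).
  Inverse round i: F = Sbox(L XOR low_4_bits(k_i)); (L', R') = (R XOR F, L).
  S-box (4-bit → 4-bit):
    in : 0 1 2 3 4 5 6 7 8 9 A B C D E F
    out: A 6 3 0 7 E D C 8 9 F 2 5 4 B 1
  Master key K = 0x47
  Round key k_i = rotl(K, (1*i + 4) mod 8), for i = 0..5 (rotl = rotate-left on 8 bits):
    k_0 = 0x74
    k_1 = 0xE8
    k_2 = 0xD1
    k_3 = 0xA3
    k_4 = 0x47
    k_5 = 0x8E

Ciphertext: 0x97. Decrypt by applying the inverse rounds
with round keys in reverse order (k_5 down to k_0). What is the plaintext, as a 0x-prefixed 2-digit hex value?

0xE7

s_0 = ciphertext = 0x97
s_1 = InvRound(s_0, k_5) = 0xB9
s_2 = InvRound(s_1, k_4) = 0xCB
s_3 = InvRound(s_2, k_3) = 0xAC
s_4 = InvRound(s_3, k_2) = 0xEA
s_5 = InvRound(s_4, k_1) = 0x7E
s_6 = InvRound(s_5, k_0) = 0xE7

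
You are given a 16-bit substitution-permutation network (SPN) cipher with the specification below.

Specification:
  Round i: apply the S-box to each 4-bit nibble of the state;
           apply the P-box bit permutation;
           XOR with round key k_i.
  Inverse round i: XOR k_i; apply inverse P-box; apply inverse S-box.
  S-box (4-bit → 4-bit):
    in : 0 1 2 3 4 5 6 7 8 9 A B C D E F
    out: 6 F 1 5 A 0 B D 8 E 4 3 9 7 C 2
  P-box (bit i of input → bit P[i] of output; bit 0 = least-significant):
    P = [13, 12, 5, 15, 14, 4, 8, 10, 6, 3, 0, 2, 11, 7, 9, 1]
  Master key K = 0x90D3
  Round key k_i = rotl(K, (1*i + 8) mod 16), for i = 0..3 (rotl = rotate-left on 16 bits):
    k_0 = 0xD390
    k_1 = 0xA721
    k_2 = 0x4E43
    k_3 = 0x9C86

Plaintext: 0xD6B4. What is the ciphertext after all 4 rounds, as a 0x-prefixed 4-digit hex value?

0x1BF2

s_0 = plaintext = 0xD6B4
s_1 = Round(s_0, k_0) = 0x094C
s_2 = Round(s_1, k_1) = 0x01BC
s_3 = Round(s_2, k_2) = 0xAC9E
s_4 = Round(s_3, k_3) = 0x1BF2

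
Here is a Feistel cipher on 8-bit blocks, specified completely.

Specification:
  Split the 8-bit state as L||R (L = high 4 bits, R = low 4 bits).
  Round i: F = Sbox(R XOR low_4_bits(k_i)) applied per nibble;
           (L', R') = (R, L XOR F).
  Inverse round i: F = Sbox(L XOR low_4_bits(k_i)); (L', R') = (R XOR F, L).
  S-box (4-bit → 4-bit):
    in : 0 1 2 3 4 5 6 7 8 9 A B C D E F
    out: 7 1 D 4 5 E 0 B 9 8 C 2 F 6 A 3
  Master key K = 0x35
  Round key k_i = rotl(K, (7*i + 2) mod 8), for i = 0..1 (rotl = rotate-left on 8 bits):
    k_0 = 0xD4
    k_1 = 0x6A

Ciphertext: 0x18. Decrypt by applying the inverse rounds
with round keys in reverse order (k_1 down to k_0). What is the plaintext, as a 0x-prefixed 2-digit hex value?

s_0 = ciphertext = 0x18
s_1 = InvRound(s_0, k_1) = 0xA1
s_2 = InvRound(s_1, k_0) = 0xBA

0xBA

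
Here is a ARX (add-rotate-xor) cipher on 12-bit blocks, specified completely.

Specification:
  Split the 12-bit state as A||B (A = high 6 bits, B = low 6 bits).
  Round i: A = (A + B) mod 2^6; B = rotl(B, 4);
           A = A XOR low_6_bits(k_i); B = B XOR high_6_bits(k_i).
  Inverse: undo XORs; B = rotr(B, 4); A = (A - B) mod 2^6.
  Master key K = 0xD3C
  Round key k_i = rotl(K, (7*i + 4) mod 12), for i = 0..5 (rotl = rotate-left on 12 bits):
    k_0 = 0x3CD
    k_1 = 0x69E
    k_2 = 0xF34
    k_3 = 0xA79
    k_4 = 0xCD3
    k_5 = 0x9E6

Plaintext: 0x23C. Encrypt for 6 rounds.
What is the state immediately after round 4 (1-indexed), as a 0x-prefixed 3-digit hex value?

0x98F

s_0 = plaintext = 0x23C
s_1 = Round(s_0, k_0) = 0x240
s_2 = Round(s_1, k_1) = 0x5DA
s_3 = Round(s_2, k_2) = 0x15A
s_4 = Round(s_3, k_3) = 0x98F
s_5 = Round(s_4, k_4) = 0x980
s_6 = Round(s_5, k_5) = 0x027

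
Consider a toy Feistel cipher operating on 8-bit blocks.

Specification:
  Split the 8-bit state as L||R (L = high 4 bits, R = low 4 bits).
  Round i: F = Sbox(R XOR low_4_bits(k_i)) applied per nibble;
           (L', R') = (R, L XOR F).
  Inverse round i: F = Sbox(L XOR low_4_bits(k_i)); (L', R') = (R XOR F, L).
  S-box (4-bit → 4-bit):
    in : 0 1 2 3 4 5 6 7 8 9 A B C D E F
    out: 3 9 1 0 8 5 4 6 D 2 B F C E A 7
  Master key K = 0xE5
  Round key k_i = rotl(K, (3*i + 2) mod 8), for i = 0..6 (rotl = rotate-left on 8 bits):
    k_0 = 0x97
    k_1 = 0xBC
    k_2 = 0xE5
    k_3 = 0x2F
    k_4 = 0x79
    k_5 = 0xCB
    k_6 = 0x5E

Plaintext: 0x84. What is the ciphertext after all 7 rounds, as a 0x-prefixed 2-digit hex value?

s_0 = plaintext = 0x84
s_1 = Round(s_0, k_0) = 0x48
s_2 = Round(s_1, k_1) = 0x8C
s_3 = Round(s_2, k_2) = 0xCA
s_4 = Round(s_3, k_3) = 0xA9
s_5 = Round(s_4, k_4) = 0x99
s_6 = Round(s_5, k_5) = 0x98
s_7 = Round(s_6, k_6) = 0x8D

0x8D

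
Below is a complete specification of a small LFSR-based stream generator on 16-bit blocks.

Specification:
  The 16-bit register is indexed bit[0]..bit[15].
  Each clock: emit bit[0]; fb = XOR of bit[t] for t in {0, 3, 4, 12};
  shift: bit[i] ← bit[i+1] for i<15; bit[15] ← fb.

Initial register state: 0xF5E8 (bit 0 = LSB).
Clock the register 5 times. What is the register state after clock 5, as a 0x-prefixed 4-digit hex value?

0x27AF

reg_0 = 0xF5E8
clock 1: out=0, reg = 0x7AF4
clock 2: out=0, reg = 0x3D7A
clock 3: out=0, reg = 0x9EBD
clock 4: out=1, reg = 0x4F5E
clock 5: out=0, reg = 0x27AF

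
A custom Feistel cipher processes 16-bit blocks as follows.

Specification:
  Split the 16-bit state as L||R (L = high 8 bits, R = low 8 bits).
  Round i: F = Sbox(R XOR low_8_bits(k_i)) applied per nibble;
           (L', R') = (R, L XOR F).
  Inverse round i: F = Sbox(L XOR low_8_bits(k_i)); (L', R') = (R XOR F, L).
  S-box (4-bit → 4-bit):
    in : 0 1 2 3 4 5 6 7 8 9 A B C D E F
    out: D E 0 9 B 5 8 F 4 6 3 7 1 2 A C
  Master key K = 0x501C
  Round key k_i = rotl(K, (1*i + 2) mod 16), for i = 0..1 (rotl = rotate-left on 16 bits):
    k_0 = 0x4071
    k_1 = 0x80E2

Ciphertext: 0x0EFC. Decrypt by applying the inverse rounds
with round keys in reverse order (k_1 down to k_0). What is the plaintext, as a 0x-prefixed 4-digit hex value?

0x0F5D

s_0 = ciphertext = 0x0EFC
s_1 = InvRound(s_0, k_1) = 0x5D0E
s_2 = InvRound(s_1, k_0) = 0x0F5D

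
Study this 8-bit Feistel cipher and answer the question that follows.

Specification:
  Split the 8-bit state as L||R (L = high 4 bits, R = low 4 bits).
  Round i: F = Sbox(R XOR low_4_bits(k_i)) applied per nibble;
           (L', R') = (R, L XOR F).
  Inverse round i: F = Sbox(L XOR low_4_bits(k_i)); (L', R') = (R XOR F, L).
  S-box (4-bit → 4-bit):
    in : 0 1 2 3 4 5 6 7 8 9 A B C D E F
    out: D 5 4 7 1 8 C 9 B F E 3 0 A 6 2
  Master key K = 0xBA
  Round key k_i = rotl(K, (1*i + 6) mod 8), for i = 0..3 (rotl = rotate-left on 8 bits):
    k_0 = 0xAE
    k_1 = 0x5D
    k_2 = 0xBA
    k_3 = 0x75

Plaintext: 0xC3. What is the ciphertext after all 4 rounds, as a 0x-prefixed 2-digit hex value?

s_0 = plaintext = 0xC3
s_1 = Round(s_0, k_0) = 0x36
s_2 = Round(s_1, k_1) = 0x60
s_3 = Round(s_2, k_2) = 0x08
s_4 = Round(s_3, k_3) = 0x8A

0x8A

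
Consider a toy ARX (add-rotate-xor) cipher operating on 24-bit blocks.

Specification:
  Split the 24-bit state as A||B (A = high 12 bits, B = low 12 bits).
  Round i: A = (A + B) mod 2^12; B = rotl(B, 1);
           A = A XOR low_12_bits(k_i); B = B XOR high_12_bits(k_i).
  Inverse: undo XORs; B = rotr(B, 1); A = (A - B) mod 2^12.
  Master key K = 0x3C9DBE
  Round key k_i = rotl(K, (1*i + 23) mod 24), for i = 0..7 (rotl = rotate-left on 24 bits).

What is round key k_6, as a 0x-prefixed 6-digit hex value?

K = 0x3C9DBE
k_0 = rotl(K, (1*0+23) mod 24) = rotl(K, 23) = 0x1E4EDF
k_1 = rotl(K, (1*1+23) mod 24) = rotl(K, 0) = 0x3C9DBE
k_2 = rotl(K, (1*2+23) mod 24) = rotl(K, 1) = 0x793B7C
k_3 = rotl(K, (1*3+23) mod 24) = rotl(K, 2) = 0xF276F8
k_4 = rotl(K, (1*4+23) mod 24) = rotl(K, 3) = 0xE4EDF1
k_5 = rotl(K, (1*5+23) mod 24) = rotl(K, 4) = 0xC9DBE3
k_6 = rotl(K, (1*6+23) mod 24) = rotl(K, 5) = 0x93B7C7

0x93B7C7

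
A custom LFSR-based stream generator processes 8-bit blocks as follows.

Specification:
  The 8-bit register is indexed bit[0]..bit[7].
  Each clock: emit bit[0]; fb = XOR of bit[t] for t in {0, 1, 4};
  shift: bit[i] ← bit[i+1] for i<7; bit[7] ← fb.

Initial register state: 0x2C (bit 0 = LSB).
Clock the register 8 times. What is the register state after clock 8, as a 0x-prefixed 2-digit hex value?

reg_0 = 0x2C
clock 1: out=0, reg = 0x16
clock 2: out=0, reg = 0x0B
clock 3: out=1, reg = 0x05
clock 4: out=1, reg = 0x82
clock 5: out=0, reg = 0xC1
clock 6: out=1, reg = 0xE0
clock 7: out=0, reg = 0x70
clock 8: out=0, reg = 0xB8

0xB8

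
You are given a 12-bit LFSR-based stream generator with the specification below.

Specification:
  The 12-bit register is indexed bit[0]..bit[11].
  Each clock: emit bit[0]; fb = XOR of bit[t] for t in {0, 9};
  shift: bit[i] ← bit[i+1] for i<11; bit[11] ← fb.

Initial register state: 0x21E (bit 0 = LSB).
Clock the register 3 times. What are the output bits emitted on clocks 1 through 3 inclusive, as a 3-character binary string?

011

reg_0 = 0x21E
clock 1: out=0, reg = 0x90F
clock 2: out=1, reg = 0xC87
clock 3: out=1, reg = 0xE43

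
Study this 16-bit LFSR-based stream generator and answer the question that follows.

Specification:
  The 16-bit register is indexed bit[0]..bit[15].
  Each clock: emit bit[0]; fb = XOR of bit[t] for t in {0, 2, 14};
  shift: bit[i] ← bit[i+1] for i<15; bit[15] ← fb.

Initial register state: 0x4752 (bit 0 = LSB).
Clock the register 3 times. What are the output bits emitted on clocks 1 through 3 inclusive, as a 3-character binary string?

reg_0 = 0x4752
clock 1: out=0, reg = 0xA3A9
clock 2: out=1, reg = 0xD1D4
clock 3: out=0, reg = 0x68EA

010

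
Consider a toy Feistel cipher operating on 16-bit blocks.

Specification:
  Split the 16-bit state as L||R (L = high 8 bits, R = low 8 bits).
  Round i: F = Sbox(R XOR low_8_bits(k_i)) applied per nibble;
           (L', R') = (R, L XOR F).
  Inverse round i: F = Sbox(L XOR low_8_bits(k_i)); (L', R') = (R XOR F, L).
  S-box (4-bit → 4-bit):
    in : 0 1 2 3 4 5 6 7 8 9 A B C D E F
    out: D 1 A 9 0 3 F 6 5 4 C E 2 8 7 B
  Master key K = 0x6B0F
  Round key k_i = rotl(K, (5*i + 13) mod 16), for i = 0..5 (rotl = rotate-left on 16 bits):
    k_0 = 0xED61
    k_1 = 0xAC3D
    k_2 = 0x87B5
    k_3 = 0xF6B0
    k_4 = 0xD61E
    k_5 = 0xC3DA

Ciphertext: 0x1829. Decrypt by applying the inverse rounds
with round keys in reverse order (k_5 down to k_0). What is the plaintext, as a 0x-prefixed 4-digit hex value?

0x0137

s_0 = ciphertext = 0x1829
s_1 = InvRound(s_0, k_5) = 0x0318
s_2 = InvRound(s_1, k_4) = 0x0003
s_3 = InvRound(s_2, k_3) = 0xEE00
s_4 = InvRound(s_3, k_2) = 0x3EEE
s_5 = InvRound(s_4, k_1) = 0x373E
s_6 = InvRound(s_5, k_0) = 0x0137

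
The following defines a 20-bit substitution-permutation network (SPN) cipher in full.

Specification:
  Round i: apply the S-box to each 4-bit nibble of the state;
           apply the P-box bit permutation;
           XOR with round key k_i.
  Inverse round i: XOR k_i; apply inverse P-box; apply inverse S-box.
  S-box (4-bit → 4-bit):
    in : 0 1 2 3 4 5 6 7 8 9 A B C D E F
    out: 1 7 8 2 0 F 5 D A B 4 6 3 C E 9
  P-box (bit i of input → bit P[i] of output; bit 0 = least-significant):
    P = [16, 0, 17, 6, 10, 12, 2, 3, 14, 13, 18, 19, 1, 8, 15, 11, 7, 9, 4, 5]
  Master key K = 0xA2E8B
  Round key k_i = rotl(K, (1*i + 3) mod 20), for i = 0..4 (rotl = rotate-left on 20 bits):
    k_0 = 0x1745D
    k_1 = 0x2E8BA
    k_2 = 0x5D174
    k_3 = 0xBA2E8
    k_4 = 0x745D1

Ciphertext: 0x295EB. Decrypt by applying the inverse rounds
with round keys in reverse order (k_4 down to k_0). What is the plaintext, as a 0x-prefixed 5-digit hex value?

0x1C3A7

s_0 = ciphertext = 0x295EB
s_1 = InvRound(s_0, k_4) = 0xD6680
s_2 = InvRound(s_1, k_3) = 0x2A6FD
s_3 = InvRound(s_2, k_2) = 0xC3191
s_4 = InvRound(s_3, k_1) = 0x2578B
s_5 = InvRound(s_4, k_0) = 0x1C3A7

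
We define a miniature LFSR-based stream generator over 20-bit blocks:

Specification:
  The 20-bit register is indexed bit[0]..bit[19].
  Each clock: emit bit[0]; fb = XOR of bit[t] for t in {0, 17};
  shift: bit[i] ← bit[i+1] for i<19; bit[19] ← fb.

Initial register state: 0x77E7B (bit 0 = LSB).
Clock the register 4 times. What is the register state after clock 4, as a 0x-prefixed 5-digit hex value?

0x877E7

reg_0 = 0x77E7B
clock 1: out=1, reg = 0x3BF3D
clock 2: out=1, reg = 0x1DF9E
clock 3: out=0, reg = 0x0EFCF
clock 4: out=1, reg = 0x877E7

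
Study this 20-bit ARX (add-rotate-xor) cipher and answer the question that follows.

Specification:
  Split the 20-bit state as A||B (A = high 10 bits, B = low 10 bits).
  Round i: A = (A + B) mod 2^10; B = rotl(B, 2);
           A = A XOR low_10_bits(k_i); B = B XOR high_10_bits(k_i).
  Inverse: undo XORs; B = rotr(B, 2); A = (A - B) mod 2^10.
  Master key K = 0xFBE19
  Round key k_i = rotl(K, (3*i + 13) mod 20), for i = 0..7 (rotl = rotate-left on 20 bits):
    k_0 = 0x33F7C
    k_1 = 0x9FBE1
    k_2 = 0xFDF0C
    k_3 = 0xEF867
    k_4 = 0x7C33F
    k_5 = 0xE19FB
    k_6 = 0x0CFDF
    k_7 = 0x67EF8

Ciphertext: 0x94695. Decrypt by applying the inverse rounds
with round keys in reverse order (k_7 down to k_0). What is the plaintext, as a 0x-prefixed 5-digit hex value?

s_0 = ciphertext = 0x94695
s_1 = InvRound(s_0, k_7) = 0x79EC2
s_2 = InvRound(s_1, k_6) = 0x1F1BC
s_3 = InvRound(s_2, k_5) = 0xBE68E
s_4 = InvRound(s_3, k_4) = 0xB9EDF
s_5 = InvRound(s_4, k_3) = 0x4A158
s_6 = InvRound(s_5, k_2) = 0x9E7AB
s_7 = InvRound(s_6, k_1) = 0x08D75
s_8 = InvRound(s_7, k_0) = 0x3C66E

0x3C66E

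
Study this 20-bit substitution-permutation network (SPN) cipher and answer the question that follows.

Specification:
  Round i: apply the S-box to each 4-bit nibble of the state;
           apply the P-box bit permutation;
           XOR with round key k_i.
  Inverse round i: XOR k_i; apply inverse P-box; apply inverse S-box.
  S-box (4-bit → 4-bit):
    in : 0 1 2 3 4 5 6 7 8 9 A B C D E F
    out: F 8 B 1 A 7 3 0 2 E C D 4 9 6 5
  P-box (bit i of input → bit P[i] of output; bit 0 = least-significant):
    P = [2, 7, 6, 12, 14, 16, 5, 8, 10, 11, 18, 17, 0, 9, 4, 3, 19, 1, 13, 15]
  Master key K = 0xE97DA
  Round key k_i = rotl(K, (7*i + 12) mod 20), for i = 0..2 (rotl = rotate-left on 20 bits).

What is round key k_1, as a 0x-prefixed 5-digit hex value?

K = 0xE97DA
k_0 = rotl(K, (7*0+12) mod 20) = rotl(K, 12) = 0xDAE97
k_1 = rotl(K, (7*1+12) mod 20) = rotl(K, 19) = 0x74BED

0x74BED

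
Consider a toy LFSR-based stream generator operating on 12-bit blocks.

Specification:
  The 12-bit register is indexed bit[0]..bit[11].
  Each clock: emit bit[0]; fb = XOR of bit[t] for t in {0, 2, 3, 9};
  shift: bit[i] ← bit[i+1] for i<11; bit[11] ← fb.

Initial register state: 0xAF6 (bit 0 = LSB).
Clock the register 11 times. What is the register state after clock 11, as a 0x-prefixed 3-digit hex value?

reg_0 = 0xAF6
clock 1: out=0, reg = 0x57B
clock 2: out=1, reg = 0x2BD
clock 3: out=1, reg = 0x15E
clock 4: out=0, reg = 0x0AF
clock 5: out=1, reg = 0x857
clock 6: out=1, reg = 0x42B
clock 7: out=1, reg = 0x215
clock 8: out=1, reg = 0x90A
clock 9: out=0, reg = 0xC85
clock 10: out=1, reg = 0x642
clock 11: out=0, reg = 0xB21

0xB21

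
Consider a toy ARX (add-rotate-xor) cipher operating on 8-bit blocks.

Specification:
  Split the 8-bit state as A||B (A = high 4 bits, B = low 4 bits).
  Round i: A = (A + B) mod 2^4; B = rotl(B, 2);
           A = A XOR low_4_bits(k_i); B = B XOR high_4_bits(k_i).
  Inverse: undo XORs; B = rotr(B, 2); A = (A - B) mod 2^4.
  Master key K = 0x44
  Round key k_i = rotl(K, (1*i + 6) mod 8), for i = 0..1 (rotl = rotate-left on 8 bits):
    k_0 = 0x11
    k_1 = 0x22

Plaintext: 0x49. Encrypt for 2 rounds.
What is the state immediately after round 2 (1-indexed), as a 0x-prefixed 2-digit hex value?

s_0 = plaintext = 0x49
s_1 = Round(s_0, k_0) = 0xC7
s_2 = Round(s_1, k_1) = 0x1F

0x1F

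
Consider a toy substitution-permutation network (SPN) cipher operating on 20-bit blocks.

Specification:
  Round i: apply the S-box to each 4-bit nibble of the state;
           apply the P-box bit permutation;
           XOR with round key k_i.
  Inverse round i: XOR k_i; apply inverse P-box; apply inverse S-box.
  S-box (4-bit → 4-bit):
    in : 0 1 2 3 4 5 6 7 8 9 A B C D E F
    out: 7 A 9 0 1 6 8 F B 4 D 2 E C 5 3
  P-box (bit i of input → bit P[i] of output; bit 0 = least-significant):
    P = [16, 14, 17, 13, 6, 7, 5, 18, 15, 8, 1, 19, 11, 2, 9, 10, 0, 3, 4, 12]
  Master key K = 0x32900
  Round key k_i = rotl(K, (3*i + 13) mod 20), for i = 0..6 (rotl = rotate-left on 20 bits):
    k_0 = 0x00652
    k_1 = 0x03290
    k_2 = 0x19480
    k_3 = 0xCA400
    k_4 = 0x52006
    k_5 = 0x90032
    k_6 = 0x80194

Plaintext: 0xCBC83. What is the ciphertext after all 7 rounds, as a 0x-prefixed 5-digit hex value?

s_0 = plaintext = 0xCBC83
s_1 = Round(s_0, k_0) = 0xC178C
s_2 = Round(s_1, k_1) = 0xEC74E
s_3 = Round(s_2, k_2) = 0xA13D7
s_4 = Round(s_3, k_3) = 0xBD035
s_5 = Round(s_4, k_4) = 0x7E70C
s_6 = Round(s_5, k_5) = 0x3FBC9
s_7 = Round(s_6, k_6) = 0xE0830

0xE0830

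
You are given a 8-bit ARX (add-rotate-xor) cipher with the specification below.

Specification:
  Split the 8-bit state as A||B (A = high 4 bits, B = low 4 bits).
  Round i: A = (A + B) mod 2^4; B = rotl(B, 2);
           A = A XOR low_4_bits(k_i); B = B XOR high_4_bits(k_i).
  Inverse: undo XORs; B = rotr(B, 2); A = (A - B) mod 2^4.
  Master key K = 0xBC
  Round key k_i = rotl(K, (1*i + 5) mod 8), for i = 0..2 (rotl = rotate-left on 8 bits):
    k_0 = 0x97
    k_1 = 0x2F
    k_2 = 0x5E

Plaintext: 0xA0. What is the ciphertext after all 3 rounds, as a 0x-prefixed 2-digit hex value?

s_0 = plaintext = 0xA0
s_1 = Round(s_0, k_0) = 0xD9
s_2 = Round(s_1, k_1) = 0x94
s_3 = Round(s_2, k_2) = 0x34

0x34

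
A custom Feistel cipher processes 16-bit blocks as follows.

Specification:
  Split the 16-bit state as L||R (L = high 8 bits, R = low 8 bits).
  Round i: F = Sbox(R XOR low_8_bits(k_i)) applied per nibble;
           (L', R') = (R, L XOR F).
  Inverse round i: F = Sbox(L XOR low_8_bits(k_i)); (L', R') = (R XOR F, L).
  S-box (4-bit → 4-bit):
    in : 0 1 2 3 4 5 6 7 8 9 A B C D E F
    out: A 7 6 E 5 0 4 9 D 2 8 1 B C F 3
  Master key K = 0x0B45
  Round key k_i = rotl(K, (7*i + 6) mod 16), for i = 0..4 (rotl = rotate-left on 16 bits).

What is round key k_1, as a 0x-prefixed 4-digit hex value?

K = 0x0B45
k_0 = rotl(K, (7*0+6) mod 16) = rotl(K, 6) = 0xD142
k_1 = rotl(K, (7*1+6) mod 16) = rotl(K, 13) = 0xA168

0xA168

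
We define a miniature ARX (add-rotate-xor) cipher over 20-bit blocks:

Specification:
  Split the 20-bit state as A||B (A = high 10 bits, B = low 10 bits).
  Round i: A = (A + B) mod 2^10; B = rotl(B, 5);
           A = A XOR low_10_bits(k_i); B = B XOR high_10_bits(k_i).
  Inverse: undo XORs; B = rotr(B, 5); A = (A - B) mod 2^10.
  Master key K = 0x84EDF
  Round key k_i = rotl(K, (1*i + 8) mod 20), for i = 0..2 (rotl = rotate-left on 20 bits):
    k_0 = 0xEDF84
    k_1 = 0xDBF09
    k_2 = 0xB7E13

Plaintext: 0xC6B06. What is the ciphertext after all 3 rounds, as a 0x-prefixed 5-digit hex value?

0xAF44B

s_0 = plaintext = 0xC6B06
s_1 = Round(s_0, k_0) = 0x6936F
s_2 = Round(s_1, k_1) = 0x86A94
s_3 = Round(s_2, k_2) = 0xAF44B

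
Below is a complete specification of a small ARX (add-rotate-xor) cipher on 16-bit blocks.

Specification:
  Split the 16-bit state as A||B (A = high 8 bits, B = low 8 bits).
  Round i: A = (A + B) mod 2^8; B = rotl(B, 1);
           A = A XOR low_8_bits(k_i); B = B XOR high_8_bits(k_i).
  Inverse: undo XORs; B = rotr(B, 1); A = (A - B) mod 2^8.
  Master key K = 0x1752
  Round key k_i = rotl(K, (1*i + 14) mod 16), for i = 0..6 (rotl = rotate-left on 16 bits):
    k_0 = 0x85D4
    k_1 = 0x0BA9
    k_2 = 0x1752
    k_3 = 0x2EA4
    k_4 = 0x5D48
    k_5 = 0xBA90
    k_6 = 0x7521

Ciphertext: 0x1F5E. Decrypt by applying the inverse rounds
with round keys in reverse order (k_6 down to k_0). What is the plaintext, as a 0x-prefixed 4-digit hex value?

s_0 = ciphertext = 0x1F5E
s_1 = InvRound(s_0, k_6) = 0xA995
s_2 = InvRound(s_1, k_5) = 0xA297
s_3 = InvRound(s_2, k_4) = 0x8565
s_4 = InvRound(s_3, k_3) = 0x7CA5
s_5 = InvRound(s_4, k_2) = 0xD559
s_6 = InvRound(s_5, k_1) = 0x5329
s_7 = InvRound(s_6, k_0) = 0x3156

0x3156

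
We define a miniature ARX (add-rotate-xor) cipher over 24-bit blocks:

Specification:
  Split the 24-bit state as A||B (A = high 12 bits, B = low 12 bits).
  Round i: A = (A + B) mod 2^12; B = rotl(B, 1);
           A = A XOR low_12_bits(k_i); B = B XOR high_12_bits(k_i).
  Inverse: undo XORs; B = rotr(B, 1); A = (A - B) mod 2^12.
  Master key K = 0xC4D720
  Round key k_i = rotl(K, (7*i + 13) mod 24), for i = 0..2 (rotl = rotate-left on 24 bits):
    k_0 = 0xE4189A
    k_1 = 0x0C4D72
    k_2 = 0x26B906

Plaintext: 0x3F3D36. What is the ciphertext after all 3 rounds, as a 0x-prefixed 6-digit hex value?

0x04F352

s_0 = plaintext = 0x3F3D36
s_1 = Round(s_0, k_0) = 0x9B342C
s_2 = Round(s_1, k_1) = 0x0AD89C
s_3 = Round(s_2, k_2) = 0x04F352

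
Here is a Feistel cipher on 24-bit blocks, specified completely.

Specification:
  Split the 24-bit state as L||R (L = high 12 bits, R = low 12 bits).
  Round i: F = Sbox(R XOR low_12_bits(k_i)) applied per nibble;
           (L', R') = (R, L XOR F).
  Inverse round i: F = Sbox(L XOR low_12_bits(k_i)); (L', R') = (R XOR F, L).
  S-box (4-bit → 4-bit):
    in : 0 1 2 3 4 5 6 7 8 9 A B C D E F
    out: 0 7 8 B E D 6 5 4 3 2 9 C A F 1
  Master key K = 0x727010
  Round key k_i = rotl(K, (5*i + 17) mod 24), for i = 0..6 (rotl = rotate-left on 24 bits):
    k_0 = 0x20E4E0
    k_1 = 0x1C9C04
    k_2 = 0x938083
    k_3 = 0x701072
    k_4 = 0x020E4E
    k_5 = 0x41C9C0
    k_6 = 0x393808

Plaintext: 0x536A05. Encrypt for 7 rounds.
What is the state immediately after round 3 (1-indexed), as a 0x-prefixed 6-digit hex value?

s_0 = plaintext = 0x536A05
s_1 = Round(s_0, k_0) = 0xA05ACB
s_2 = Round(s_1, k_1) = 0xACBCC4
s_3 = Round(s_2, k_2) = 0xCC462E
s_4 = Round(s_3, k_3) = 0x62EA18
s_5 = Round(s_4, k_4) = 0xA188F8
s_6 = Round(s_5, k_5) = 0x8F8DAC
s_7 = Round(s_6, k_6) = 0xDAC5D6

0xCC462E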